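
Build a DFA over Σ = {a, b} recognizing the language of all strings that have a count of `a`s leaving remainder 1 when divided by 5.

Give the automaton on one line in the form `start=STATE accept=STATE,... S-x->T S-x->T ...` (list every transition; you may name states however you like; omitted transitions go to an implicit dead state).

start=S0 accept=S1 S0-a->S1 S0-b->S0 S1-a->S2 S1-b->S1 S2-a->S3 S2-b->S2 S3-a->S4 S3-b->S3 S4-a->S0 S4-b->S4

The only thing that matters is how many `a`s have appeared, reduced mod 5. Use one state per residue: S0 for 0, …, S4 for 4. Reading `a` moves to the next residue; anything else stays put. S1 is accepting.
A 5-state machine:
        a   b  
>  S0   S1  S0 
 * S1   S2  S1 
   S2   S3  S2 
   S3   S4  S3 
   S4   S0  S4 
(> = start, * = accepting)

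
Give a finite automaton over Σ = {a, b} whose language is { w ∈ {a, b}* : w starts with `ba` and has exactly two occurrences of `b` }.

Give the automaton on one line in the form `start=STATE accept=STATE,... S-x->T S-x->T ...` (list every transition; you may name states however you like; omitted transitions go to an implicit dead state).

start=q0 accept=q4 q0-a->q1 q0-b->q2 q1-a->q1 q1-b->q1 q2-a->q3 q2-b->q1 q3-a->q3 q3-b->q4 q4-a->q4 q4-b->q1

Handle the two conditions separately and then intersect. One (4 states) tracks whether the input so far still matches the prefix `ba`; the other (4 states) tracks the count of `b`s, saturating at 3. Each combined state is a pair, one component from each; accept when both components accept. Equivalent product states are then merged.
A 5-state machine:
        a   b  
>  q0   q1  q2 
   q1   q1  q1 
   q2   q3  q1 
   q3   q3  q4 
 * q4   q4  q1 
(> = start, * = accepting)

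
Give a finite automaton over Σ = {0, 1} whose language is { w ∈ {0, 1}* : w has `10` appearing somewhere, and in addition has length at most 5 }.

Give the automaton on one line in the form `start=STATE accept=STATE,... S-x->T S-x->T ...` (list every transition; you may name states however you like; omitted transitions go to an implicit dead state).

start=s0 accept=s5,s8,s11,s12 s0-0->s1 s0-1->s2 s1-0->s3 s1-1->s4 s2-0->s5 s2-1->s4 s3-0->s6 s3-1->s7 s4-0->s8 s4-1->s7 s5-0->s8 s5-1->s8 s6-0->s9 s6-1->s10 s7-0->s11 s7-1->s10 s8-0->s11 s8-1->s11 s9-0->s9 s9-1->s9 s10-0->s12 s10-1->s9 s11-0->s12 s11-1->s12 s12-0->s9 s12-1->s9

Build one automaton per condition and run them in lockstep. The first has 3 states tracking whether and how much of `10` has been seen; the second has 7 states tracking the input length, saturating at 6. A product state is a pair (one from each), accepting exactly when both do. Minimizing collapses redundant product states.
          0    1  
>  s0     s1   s2 
   s1     s3   s4 
   s2     s5   s4 
   s3     s6   s7 
   s4     s8   s7 
 * s5     s8   s8 
   s6     s9  s10 
   s7    s11  s10 
 * s8    s11  s11 
   s9     s9   s9 
   s10   s12   s9 
 * s11   s12  s12 
 * s12    s9   s9 
(> = start, * = accepting)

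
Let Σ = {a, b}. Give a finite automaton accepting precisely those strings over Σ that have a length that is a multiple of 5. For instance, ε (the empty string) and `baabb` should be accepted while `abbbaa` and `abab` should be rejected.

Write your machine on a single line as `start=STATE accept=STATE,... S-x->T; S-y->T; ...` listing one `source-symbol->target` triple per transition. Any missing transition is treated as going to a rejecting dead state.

Only the length mod 5 matters, so use a 5-cycle: from any state, every input symbol moves to the next state, wrapping q4 back to q0. Mark q0 accepting.
A 5-state machine:
        a   b  
>* q0   q1  q1 
   q1   q2  q2 
   q2   q3  q3 
   q3   q4  q4 
   q4   q0  q0 
(> = start, * = accepting)

start=q0; accept=q0; q0-a->q1; q0-b->q1; q1-a->q2; q1-b->q2; q2-a->q3; q2-b->q3; q3-a->q4; q3-b->q4; q4-a->q0; q4-b->q0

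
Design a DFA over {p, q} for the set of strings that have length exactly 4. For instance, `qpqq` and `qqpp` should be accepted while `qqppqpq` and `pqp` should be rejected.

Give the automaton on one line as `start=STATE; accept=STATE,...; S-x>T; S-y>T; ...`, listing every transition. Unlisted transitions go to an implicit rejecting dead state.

start=s0; accept=s4; s0-p>s1; s0-q>s1; s1-p>s2; s1-q>s2; s2-p>s3; s2-q>s3; s3-p>s4; s3-q>s4; s4-p>s5; s4-q>s5; s5-p>s5; s5-q>s5

Count input length up to 5: every symbol moves from s0 toward s5, which means 'more than 4' and absorbs. Accept from {s4}.
A 6-state machine:
        p   q  
>  s0   s1  s1 
   s1   s2  s2 
   s2   s3  s3 
   s3   s4  s4 
 * s4   s5  s5 
   s5   s5  s5 
(> = start, * = accepting)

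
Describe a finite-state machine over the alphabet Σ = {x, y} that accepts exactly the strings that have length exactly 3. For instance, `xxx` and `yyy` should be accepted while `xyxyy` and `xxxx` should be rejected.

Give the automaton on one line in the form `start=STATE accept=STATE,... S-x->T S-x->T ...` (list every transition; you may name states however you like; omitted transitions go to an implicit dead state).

Count input length up to 4: every symbol moves from S0 toward S4, which means 'more than 3' and absorbs. Accept from {S3}.
With 5 states:
        x   y  
>  S0   S1  S1 
   S1   S2  S2 
   S2   S3  S3 
 * S3   S4  S4 
   S4   S4  S4 
(> = start, * = accepting)

start=S0 accept=S3 S0-x->S1 S0-y->S1 S1-x->S2 S1-y->S2 S2-x->S3 S2-y->S3 S3-x->S4 S3-y->S4 S4-x->S4 S4-y->S4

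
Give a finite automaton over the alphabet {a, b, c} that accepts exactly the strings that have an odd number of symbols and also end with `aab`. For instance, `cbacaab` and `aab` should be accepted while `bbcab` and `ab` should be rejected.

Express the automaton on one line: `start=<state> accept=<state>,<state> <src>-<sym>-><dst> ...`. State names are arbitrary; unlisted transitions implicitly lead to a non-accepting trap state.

start=q0 accept=q4 q0-a->q1 q0-b->q2 q0-c->q2 q1-a->q3 q1-b->q0 q1-c->q0 q2-a->q0 q2-b->q0 q2-c->q0 q3-a->q1 q3-b->q4 q3-c->q2 q4-a->q0 q4-b->q0 q4-c->q0

Handle the two conditions separately and then intersect. One (2 states) tracks the input length modulo 2; the other (4 states) tracks how much of the suffix `aab` has currently been matched. Each combined state is a pair, one component from each; accept when both components accept. Equivalent product states are then merged.
A 5-state machine:
        a   b   c  
>  q0   q1  q2  q2 
   q1   q3  q0  q0 
   q2   q0  q0  q0 
   q3   q1  q4  q2 
 * q4   q0  q0  q0 
(> = start, * = accepting)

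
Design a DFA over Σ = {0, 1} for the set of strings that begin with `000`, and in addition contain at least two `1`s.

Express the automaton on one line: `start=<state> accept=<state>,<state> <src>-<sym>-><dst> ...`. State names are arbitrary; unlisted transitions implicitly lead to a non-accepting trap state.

start=s0 accept=s8,s9 s0-0->s1 s0-1->s2 s1-0->s3 s1-1->s2 s2-0->s2 s2-1->s4 s3-0->s5 s3-1->s2 s4-0->s4 s4-1->s6 s5-0->s5 s5-1->s7 s6-0->s6 s6-1->s6 s7-0->s7 s7-1->s8 s8-0->s8 s8-1->s9 s9-0->s9 s9-1->s9

Build one automaton per condition and run them in lockstep. The first has 5 states tracking whether the input so far still matches the prefix `000`; the second has 4 states tracking the count of `1`s, saturating at 3. A product state is a pair (one from each), accepting exactly when both do.
A 10-state machine:
        0   1  
>  s0   s1  s2 
   s1   s3  s2 
   s2   s2  s4 
   s3   s5  s2 
   s4   s4  s6 
   s5   s5  s7 
   s6   s6  s6 
   s7   s7  s8 
 * s8   s8  s9 
 * s9   s9  s9 
(> = start, * = accepting)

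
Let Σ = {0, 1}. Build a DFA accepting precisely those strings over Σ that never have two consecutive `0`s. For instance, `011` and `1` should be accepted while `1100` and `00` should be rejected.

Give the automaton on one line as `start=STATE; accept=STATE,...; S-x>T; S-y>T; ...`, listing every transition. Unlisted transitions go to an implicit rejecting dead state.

start=A; accept=A,B; A-0>B; A-1>A; B-0>C; B-1>A; C-0>C; C-1>C

Track partial matches of the forbidden pattern `00`. State C is a dead state reached once `00` has occurred; every other state accepts. A means no part of `00` is currently matched.
With 3 states:
       0  1 
>* A   B  A 
 * B   C  A 
   C   C  C 
(> = start, * = accepting)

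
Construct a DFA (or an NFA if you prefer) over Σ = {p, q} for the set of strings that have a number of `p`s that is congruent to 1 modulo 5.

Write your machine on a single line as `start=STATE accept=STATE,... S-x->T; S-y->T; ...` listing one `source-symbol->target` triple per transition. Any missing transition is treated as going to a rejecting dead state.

The only thing that matters is how many `p`s have appeared, reduced mod 5. Use one state per residue: s0 for 0, …, s4 for 4. Reading `p` moves to the next residue; anything else stays put. s1 is accepting.
5 states suffice.
        p   q  
>  s0   s1  s0 
 * s1   s2  s1 
   s2   s3  s2 
   s3   s4  s3 
   s4   s0  s4 
(> = start, * = accepting)

start=s0; accept=s1; s0-p->s1; s0-q->s0; s1-p->s2; s1-q->s1; s2-p->s3; s2-q->s2; s3-p->s4; s3-q->s3; s4-p->s0; s4-q->s4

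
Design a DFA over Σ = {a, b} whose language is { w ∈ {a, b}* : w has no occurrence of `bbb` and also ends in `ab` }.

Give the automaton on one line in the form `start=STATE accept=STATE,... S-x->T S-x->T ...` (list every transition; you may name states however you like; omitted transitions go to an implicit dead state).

Handle the two conditions separately and then intersect. One (4 states) tracks partial matches of the forbidden pattern `bbb`; the other (3 states) tracks how much of the suffix `ab` has currently been matched. Each combined state is a pair, one component from each; accept when both components accept. After merging equivalent states the machine shrinks.
A 6-state machine:
        a   b  
>  S0   S1  S2 
   S1   S1  S3 
   S2   S1  S4 
 * S3   S1  S4 
   S4   S1  S5 
   S5   S5  S5 
(> = start, * = accepting)

start=S0 accept=S3 S0-a->S1 S0-b->S2 S1-a->S1 S1-b->S3 S2-a->S1 S2-b->S4 S3-a->S1 S3-b->S4 S4-a->S1 S4-b->S5 S5-a->S5 S5-b->S5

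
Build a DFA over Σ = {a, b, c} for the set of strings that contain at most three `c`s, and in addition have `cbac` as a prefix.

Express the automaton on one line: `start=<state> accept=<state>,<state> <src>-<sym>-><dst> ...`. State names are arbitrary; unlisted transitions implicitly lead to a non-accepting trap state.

Handle the two conditions separately and then intersect. The first has 5 states tracking the count of `c`s, saturating at 4; the second has 6 states tracking whether the input so far still matches the prefix `cbac`. A product state is a pair (one from each), accepting exactly when both do.
          a    b    c  
>  q0     q1   q1   q2 
   q1     q1   q1   q3 
   q2     q3   q4   q5 
   q3     q3   q3   q5 
   q4     q6   q3   q5 
   q5     q5   q5   q7 
   q6     q3   q3   q8 
   q7     q7   q7   q9 
 * q8     q8   q8  q10 
   q9     q9   q9   q9 
 * q10   q10  q10  q11 
   q11   q11  q11  q11 
(> = start, * = accepting)

start=q0 accept=q8,q10 q0-a->q1 q0-b->q1 q0-c->q2 q1-a->q1 q1-b->q1 q1-c->q3 q2-a->q3 q2-b->q4 q2-c->q5 q3-a->q3 q3-b->q3 q3-c->q5 q4-a->q6 q4-b->q3 q4-c->q5 q5-a->q5 q5-b->q5 q5-c->q7 q6-a->q3 q6-b->q3 q6-c->q8 q7-a->q7 q7-b->q7 q7-c->q9 q8-a->q8 q8-b->q8 q8-c->q10 q9-a->q9 q9-b->q9 q9-c->q9 q10-a->q10 q10-b->q10 q10-c->q11 q11-a->q11 q11-b->q11 q11-c->q11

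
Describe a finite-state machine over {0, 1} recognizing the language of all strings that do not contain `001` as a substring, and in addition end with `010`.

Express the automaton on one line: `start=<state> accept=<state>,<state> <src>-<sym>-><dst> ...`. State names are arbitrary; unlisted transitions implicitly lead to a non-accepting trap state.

start=q0 accept=q4 q0-0->q1 q0-1->q0 q1-0->q2 q1-1->q3 q2-0->q2 q2-1->q2 q3-0->q4 q3-1->q0 q4-0->q2 q4-1->q3

Run two small machines in parallel and take their product. One (4 states) tracks partial matches of the forbidden pattern `001`; the other (4 states) tracks how much of the suffix `010` has currently been matched. Each combined state is a pair, one component from each; accept when both components accept. After merging equivalent states the machine shrinks.
5 states suffice.
        0   1  
>  q0   q1  q0 
   q1   q2  q3 
   q2   q2  q2 
   q3   q4  q0 
 * q4   q2  q3 
(> = start, * = accepting)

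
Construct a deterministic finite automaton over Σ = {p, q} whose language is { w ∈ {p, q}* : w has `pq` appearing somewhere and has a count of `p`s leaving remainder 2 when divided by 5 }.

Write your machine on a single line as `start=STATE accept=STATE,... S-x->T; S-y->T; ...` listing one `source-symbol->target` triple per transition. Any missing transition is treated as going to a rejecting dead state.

Handle the two conditions separately and then intersect. The first has 3 states tracking whether and how much of `pq` has been seen; the second has 5 states tracking the count of `p`s modulo 5. A product state is a pair (one from each), accepting exactly when both do.
With 11 states:
       p  q 
>  A   B  A 
   B   C  D 
   C   E  F 
   D   F  D 
   E   G  H 
 * F   H  F 
   G   I  J 
   H   J  H 
   I   B  K 
   J   K  J 
   K   D  K 
(> = start, * = accepting)

start=A; accept=F; A-p->B; A-q->A; B-p->C; B-q->D; C-p->E; C-q->F; D-p->F; D-q->D; E-p->G; E-q->H; F-p->H; F-q->F; G-p->I; G-q->J; H-p->J; H-q->H; I-p->B; I-q->K; J-p->K; J-q->J; K-p->D; K-q->K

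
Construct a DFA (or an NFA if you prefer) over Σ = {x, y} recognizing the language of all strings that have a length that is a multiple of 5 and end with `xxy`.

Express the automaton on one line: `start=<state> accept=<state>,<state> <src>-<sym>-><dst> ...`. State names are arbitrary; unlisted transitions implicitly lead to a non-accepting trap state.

start=q0 accept=q7 q0-x->q1 q0-y->q1 q1-x->q2 q1-y->q2 q2-x->q3 q2-y->q4 q3-x->q5 q3-y->q6 q4-x->q6 q4-y->q6 q5-x->q0 q5-y->q7 q6-x->q0 q6-y->q0 q7-x->q1 q7-y->q1

Run two small machines in parallel and take their product. One (5 states) tracks the input length modulo 5; the other (4 states) tracks how much of the suffix `xxy` has currently been matched. Each combined state is a pair, one component from each; accept when both components accept. Minimizing collapses redundant product states.
8 states suffice.
        x   y  
>  q0   q1  q1 
   q1   q2  q2 
   q2   q3  q4 
   q3   q5  q6 
   q4   q6  q6 
   q5   q0  q7 
   q6   q0  q0 
 * q7   q1  q1 
(> = start, * = accepting)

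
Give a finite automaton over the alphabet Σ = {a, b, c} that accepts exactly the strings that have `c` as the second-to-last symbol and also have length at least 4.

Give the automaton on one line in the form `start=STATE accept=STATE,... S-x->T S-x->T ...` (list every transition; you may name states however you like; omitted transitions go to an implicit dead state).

start=S0 accept=S4,S5 S0-a->S1 S0-b->S1 S0-c->S1 S1-a->S2 S1-b->S2 S1-c->S2 S2-a->S2 S2-b->S2 S2-c->S3 S3-a->S4 S3-b->S4 S3-c->S5 S4-a->S2 S4-b->S2 S4-c->S3 S5-a->S4 S5-b->S4 S5-c->S5

Build one automaton per condition and run them in lockstep. The first has 13 states tracking the last 2 symbols read; the second has 6 states tracking the input length, saturating at 5. A product state is a pair (one from each), accepting exactly when both do. After merging equivalent states the machine shrinks.
With 6 states:
        a   b   c  
>  S0   S1  S1  S1 
   S1   S2  S2  S2 
   S2   S2  S2  S3 
   S3   S4  S4  S5 
 * S4   S2  S2  S3 
 * S5   S4  S4  S5 
(> = start, * = accepting)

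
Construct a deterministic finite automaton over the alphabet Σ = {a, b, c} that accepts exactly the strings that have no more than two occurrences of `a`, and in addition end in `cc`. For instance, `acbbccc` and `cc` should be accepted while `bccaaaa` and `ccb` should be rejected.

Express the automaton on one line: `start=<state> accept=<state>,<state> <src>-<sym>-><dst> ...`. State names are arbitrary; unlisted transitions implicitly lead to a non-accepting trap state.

start=s0 accept=s5,s8,s10 s0-a->s1 s0-b->s0 s0-c->s2 s1-a->s3 s1-b->s1 s1-c->s4 s2-a->s1 s2-b->s0 s2-c->s5 s3-a->s6 s3-b->s3 s3-c->s7 s4-a->s3 s4-b->s1 s4-c->s8 s5-a->s1 s5-b->s0 s5-c->s5 s6-a->s6 s6-b->s6 s6-c->s9 s7-a->s6 s7-b->s3 s7-c->s10 s8-a->s3 s8-b->s1 s8-c->s8 s9-a->s6 s9-b->s6 s9-c->s11 s10-a->s6 s10-b->s3 s10-c->s10 s11-a->s6 s11-b->s6 s11-c->s11

Build one automaton per condition and run them in lockstep. The first has 4 states tracking the count of `a`s, saturating at 3; the second has 3 states tracking how much of the suffix `cc` has currently been matched. A product state is a pair (one from each), accepting exactly when both do.
With 12 states:
          a    b    c  
>  s0     s1   s0   s2 
   s1     s3   s1   s4 
   s2     s1   s0   s5 
   s3     s6   s3   s7 
   s4     s3   s1   s8 
 * s5     s1   s0   s5 
   s6     s6   s6   s9 
   s7     s6   s3  s10 
 * s8     s3   s1   s8 
   s9     s6   s6  s11 
 * s10    s6   s3  s10 
   s11    s6   s6  s11 
(> = start, * = accepting)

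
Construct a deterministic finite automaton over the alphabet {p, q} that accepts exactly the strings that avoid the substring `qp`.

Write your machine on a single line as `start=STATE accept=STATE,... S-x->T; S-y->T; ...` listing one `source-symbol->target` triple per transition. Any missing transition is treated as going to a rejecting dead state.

start=s0; accept=s0,s1; s0-p->s0; s0-q->s1; s1-p->s2; s1-q->s1; s2-p->s2; s2-q->s2

Track partial matches of the forbidden pattern `qp`. State s2 is a dead state reached once `qp` has occurred; every other state accepts. s0 means no part of `qp` is currently matched.
A 3-state machine:
        p   q  
>* s0   s0  s1 
 * s1   s2  s1 
   s2   s2  s2 
(> = start, * = accepting)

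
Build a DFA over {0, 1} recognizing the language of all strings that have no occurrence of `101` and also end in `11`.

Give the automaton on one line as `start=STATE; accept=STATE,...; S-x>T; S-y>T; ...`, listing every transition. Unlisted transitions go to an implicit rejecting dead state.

Handle the two conditions separately and then intersect. One (4 states) tracks partial matches of the forbidden pattern `101`; the other (3 states) tracks how much of the suffix `11` has currently been matched. Each combined state is a pair, one component from each; accept when both components accept. Minimizing collapses redundant product states.
With 5 states:
        0   1  
>  q0   q0  q1 
   q1   q2  q3 
   q2   q0  q4 
 * q3   q2  q3 
   q4   q4  q4 
(> = start, * = accepting)

start=q0; accept=q3; q0-0>q0; q0-1>q1; q1-0>q2; q1-1>q3; q2-0>q0; q2-1>q4; q3-0>q2; q3-1>q3; q4-0>q4; q4-1>q4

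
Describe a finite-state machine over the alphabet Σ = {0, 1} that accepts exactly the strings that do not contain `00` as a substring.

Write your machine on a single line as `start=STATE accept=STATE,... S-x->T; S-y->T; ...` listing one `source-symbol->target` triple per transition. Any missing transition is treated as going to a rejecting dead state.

Track partial matches of the forbidden pattern `00`. State C is a dead state reached once `00` has occurred; every other state accepts. A means no part of `00` is currently matched.
       0  1 
>* A   B  A 
 * B   C  A 
   C   C  C 
(> = start, * = accepting)

start=A; accept=A,B; A-0->B; A-1->A; B-0->C; B-1->A; C-0->C; C-1->C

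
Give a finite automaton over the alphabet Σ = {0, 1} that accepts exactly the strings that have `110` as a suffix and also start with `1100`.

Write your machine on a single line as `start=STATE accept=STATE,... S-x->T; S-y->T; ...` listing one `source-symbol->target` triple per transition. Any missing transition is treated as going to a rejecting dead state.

start=A; accept=I; A-0->B; A-1->C; B-0->B; B-1->B; C-0->B; C-1->D; D-0->E; D-1->B; E-0->F; E-1->B; F-0->F; F-1->G; G-0->F; G-1->H; H-0->I; H-1->H; I-0->F; I-1->G

Run two small machines in parallel and take their product. One (4 states) tracks how much of the suffix `110` has currently been matched; the other (6 states) tracks whether the input so far still matches the prefix `1100`. Each combined state is a pair, one component from each; accept when both components accept. Minimizing collapses redundant product states.
A 9-state machine:
       0  1 
>  A   B  C 
   B   B  B 
   C   B  D 
   D   E  B 
   E   F  B 
   F   F  G 
   G   F  H 
   H   I  H 
 * I   F  G 
(> = start, * = accepting)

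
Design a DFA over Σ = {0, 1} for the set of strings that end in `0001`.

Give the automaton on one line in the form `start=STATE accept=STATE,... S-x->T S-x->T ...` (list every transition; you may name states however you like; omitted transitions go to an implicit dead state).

Remember how much of `0001` the current input suffix matches. State q0 means no match yet; q1 means the last symbol is `0`; q2 means the last 2 symbols are `00`; q3 means the last 3 symbols are `000`; q4 means the last 4 symbols are `0001`. Only q4 accepts. On a mismatch, fall back to the longest proper suffix that is still a prefix of `0001`.
With 5 states:
        0   1  
>  q0   q1  q0 
   q1   q2  q0 
   q2   q3  q0 
   q3   q3  q4 
 * q4   q1  q0 
(> = start, * = accepting)

start=q0 accept=q4 q0-0->q1 q0-1->q0 q1-0->q2 q1-1->q0 q2-0->q3 q2-1->q0 q3-0->q3 q3-1->q4 q4-0->q1 q4-1->q0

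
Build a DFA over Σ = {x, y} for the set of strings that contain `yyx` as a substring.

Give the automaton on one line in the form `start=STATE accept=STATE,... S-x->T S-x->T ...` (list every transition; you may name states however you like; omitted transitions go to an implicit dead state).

Track how much of `yyx` has been matched so far: state A is no progress, D is the absorbing accept state reached once `yyx` has occurred. Intermediate states record partial matches; on a mismatch, fall back to the longest reusable overlap.
With 4 states:
       x  y 
>  A   A  B 
   B   A  C 
   C   D  C 
 * D   D  D 
(> = start, * = accepting)

start=A accept=D A-x->A A-y->B B-x->A B-y->C C-x->D C-y->C D-x->D D-y->D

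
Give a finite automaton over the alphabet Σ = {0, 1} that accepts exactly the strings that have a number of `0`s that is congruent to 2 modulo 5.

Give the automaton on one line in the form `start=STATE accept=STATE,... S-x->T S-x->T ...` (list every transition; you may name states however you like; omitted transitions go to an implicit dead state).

The only thing that matters is how many `0`s have appeared, reduced mod 5. Use one state per residue: s0 for 0, …, s4 for 4. Reading `0` moves to the next residue; anything else stays put. s2 is accepting.
With 5 states:
        0   1  
>  s0   s1  s0 
   s1   s2  s1 
 * s2   s3  s2 
   s3   s4  s3 
   s4   s0  s4 
(> = start, * = accepting)

start=s0 accept=s2 s0-0->s1 s0-1->s0 s1-0->s2 s1-1->s1 s2-0->s3 s2-1->s2 s3-0->s4 s3-1->s3 s4-0->s0 s4-1->s4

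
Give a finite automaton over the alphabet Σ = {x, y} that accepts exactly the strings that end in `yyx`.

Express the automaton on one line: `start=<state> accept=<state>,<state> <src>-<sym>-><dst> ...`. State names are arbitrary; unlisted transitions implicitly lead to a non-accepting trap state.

start=q0 accept=q3 q0-x->q0 q0-y->q1 q1-x->q0 q1-y->q2 q2-x->q3 q2-y->q2 q3-x->q0 q3-y->q1

Remember how much of `yyx` the current input suffix matches. State q0 means no match yet; q1 means the last symbol is `y`; q2 means the last 2 symbols are `yy`; q3 means the last 3 symbols are `yyx`. Only q3 accepts. On a mismatch, fall back to the longest proper suffix that is still a prefix of `yyx`.
4 states suffice.
        x   y  
>  q0   q0  q1 
   q1   q0  q2 
   q2   q3  q2 
 * q3   q0  q1 
(> = start, * = accepting)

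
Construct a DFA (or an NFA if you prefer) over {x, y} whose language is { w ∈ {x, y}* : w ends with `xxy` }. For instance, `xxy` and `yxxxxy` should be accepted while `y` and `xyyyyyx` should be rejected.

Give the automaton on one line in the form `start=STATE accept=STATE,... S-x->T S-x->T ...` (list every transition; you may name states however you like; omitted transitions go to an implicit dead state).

Let each state record the length of the longest suffix of the input read so far that is also a prefix of `xxy`. S1 means the last symbol is `x`; S2 means the last 2 symbols are `xx`; S3 means the last 3 symbols are `xxy`. Accept only at S3, where the string currently ends in `xxy`.
        x   y  
>  S0   S1  S0 
   S1   S2  S0 
   S2   S2  S3 
 * S3   S1  S0 
(> = start, * = accepting)

start=S0 accept=S3 S0-x->S1 S0-y->S0 S1-x->S2 S1-y->S0 S2-x->S2 S2-y->S3 S3-x->S1 S3-y->S0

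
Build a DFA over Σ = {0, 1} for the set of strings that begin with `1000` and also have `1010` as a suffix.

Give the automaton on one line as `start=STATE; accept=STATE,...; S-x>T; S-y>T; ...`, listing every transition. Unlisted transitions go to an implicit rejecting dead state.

start=A; accept=N; A-0>B; A-1>C; B-0>B; B-1>D; C-0>E; C-1>D; D-0>F; D-1>D; E-0>G; E-1>H; F-0>B; F-1>H; G-0>I; G-1>D; H-0>J; H-1>D; I-0>I; I-1>K; J-0>B; J-1>H; K-0>L; K-1>K; L-0>I; L-1>M; M-0>N; M-1>K; N-0>I; N-1>M

Build one automaton per condition and run them in lockstep. The first has 6 states tracking whether the input so far still matches the prefix `1000`; the second has 5 states tracking how much of the suffix `1010` has currently been matched. A product state is a pair (one from each), accepting exactly when both do.
14 states suffice.
       0  1 
>  A   B  C 
   B   B  D 
   C   E  D 
   D   F  D 
   E   G  H 
   F   B  H 
   G   I  D 
   H   J  D 
   I   I  K 
   J   B  H 
   K   L  K 
   L   I  M 
   M   N  K 
 * N   I  M 
(> = start, * = accepting)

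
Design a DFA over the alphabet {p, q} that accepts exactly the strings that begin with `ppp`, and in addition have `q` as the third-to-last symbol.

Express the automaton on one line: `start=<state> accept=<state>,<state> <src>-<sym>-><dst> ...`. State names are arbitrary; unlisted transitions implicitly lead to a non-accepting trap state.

Handle the two conditions separately and then intersect. One (5 states) tracks whether the input so far still matches the prefix `ppp`; the other (15 states) tracks the last 3 symbols read. Each combined state is a pair, one component from each; accept when both components accept. After merging equivalent states the machine shrinks.
          p    q  
>  S0     S1   S2 
   S1     S3   S2 
   S2     S2   S2 
   S3     S4   S2 
   S4     S4   S5 
   S5     S6   S7 
   S6     S8   S9 
   S7    S10  S11 
 * S8     S4   S5 
 * S9     S6   S7 
 * S10    S8   S9 
 * S11   S10  S11 
(> = start, * = accepting)

start=S0 accept=S8,S9,S10,S11 S0-p->S1 S0-q->S2 S1-p->S3 S1-q->S2 S2-p->S2 S2-q->S2 S3-p->S4 S3-q->S2 S4-p->S4 S4-q->S5 S5-p->S6 S5-q->S7 S6-p->S8 S6-q->S9 S7-p->S10 S7-q->S11 S8-p->S4 S8-q->S5 S9-p->S6 S9-q->S7 S10-p->S8 S10-q->S9 S11-p->S10 S11-q->S11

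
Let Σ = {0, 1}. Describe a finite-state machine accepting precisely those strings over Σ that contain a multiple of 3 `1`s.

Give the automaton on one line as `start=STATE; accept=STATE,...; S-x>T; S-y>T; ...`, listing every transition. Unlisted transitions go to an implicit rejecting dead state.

start=A; accept=A; A-0>A; A-1>B; B-0>B; B-1>C; C-0>C; C-1>A

The only thing that matters is how many `1`s have appeared, reduced mod 3. Use one state per residue: A for 0, …, C for 2. Reading `1` moves to the next residue; anything else stays put. A is accepting.
       0  1 
>* A   A  B 
   B   B  C 
   C   C  A 
(> = start, * = accepting)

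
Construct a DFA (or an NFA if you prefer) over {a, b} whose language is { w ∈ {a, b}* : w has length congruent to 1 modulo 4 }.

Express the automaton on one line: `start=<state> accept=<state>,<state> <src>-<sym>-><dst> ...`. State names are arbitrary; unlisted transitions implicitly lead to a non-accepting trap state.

Count input length modulo 4: every symbol advances one step around the cycle S0 → S1 → S2 → S3 → S0. Accept at S1.
4 states suffice.
        a   b  
>  S0   S1  S1 
 * S1   S2  S2 
   S2   S3  S3 
   S3   S0  S0 
(> = start, * = accepting)

start=S0 accept=S1 S0-a->S1 S0-b->S1 S1-a->S2 S1-b->S2 S2-a->S3 S2-b->S3 S3-a->S0 S3-b->S0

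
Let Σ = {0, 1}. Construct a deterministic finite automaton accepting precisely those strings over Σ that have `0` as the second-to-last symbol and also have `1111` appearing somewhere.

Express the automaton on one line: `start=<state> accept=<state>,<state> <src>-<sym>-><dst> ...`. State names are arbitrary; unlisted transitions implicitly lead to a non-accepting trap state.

start=A accept=G,H A-0->A A-1->B B-0->A B-1->C C-0->A C-1->D D-0->A D-1->E E-0->F E-1->E F-0->G F-1->H G-0->G G-1->H H-0->F H-1->E

Run two small machines in parallel and take their product. The first has 7 states tracking the last 2 symbols read; the second has 5 states tracking whether and how much of `1111` has been seen. A product state is a pair (one from each), accepting exactly when both do. Equivalent product states are then merged.
       0  1 
>  A   A  B 
   B   A  C 
   C   A  D 
   D   A  E 
   E   F  E 
   F   G  H 
 * G   G  H 
 * H   F  E 
(> = start, * = accepting)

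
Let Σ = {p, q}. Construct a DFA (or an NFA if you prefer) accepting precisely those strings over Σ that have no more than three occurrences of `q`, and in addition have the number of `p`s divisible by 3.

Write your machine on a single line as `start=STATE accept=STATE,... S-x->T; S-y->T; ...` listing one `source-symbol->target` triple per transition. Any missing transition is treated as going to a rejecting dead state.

Build one automaton per condition and run them in lockstep. The first has 5 states tracking the count of `q`s, saturating at 4; the second has 3 states tracking the count of `p`s modulo 3. A product state is a pair (one from each), accepting exactly when both do. Minimizing collapses redundant product states.
       p  q 
>* A   B  C 
   B   D  E 
 * C   E  F 
   D   A  G 
   E   G  H 
 * F   H  I 
   G   C  J 
   H   J  K 
 * I   K  L 
   J   F  M 
   K   M  L 
   L   L  L 
   M   I  L 
(> = start, * = accepting)

start=A; accept=A,C,F,I; A-p->B; A-q->C; B-p->D; B-q->E; C-p->E; C-q->F; D-p->A; D-q->G; E-p->G; E-q->H; F-p->H; F-q->I; G-p->C; G-q->J; H-p->J; H-q->K; I-p->K; I-q->L; J-p->F; J-q->M; K-p->M; K-q->L; L-p->L; L-q->L; M-p->I; M-q->L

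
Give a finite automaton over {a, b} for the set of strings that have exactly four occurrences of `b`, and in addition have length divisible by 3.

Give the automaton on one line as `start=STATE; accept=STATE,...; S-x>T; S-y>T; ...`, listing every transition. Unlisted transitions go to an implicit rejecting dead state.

Run two small machines in parallel and take their product. The first has 6 states tracking the count of `b`s, saturating at 5; the second has 3 states tracking the input length modulo 3. A product state is a pair (one from each), accepting exactly when both do. Minimizing collapses redundant product states.
With 16 states:
          a    b  
>  q0     q1   q2 
   q1     q3   q4 
   q2     q4   q5 
   q3     q0   q6 
   q4     q6   q7 
   q5     q7   q8 
   q6     q2   q9 
   q7     q9  q10 
   q8    q10  q11 
   q9     q5  q12 
   q10   q12  q13 
   q11   q13  q14 
   q12    q8  q15 
   q13   q15  q14 
   q14   q14  q14 
 * q15   q11  q14 
(> = start, * = accepting)

start=q0; accept=q15; q0-a>q1; q0-b>q2; q1-a>q3; q1-b>q4; q2-a>q4; q2-b>q5; q3-a>q0; q3-b>q6; q4-a>q6; q4-b>q7; q5-a>q7; q5-b>q8; q6-a>q2; q6-b>q9; q7-a>q9; q7-b>q10; q8-a>q10; q8-b>q11; q9-a>q5; q9-b>q12; q10-a>q12; q10-b>q13; q11-a>q13; q11-b>q14; q12-a>q8; q12-b>q15; q13-a>q15; q13-b>q14; q14-a>q14; q14-b>q14; q15-a>q11; q15-b>q14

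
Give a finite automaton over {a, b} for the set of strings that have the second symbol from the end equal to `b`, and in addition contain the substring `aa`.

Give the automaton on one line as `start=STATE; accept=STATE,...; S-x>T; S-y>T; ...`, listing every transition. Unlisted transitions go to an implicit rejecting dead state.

Build one automaton per condition and run them in lockstep. One (7 states) tracks the last 2 symbols read; the other (3 states) tracks whether and how much of `aa` has been seen. Each combined state is a pair, one component from each; accept when both components accept.
        a   b  
>  q0   q1  q2 
   q1   q3  q4 
   q2   q5  q6 
   q3   q3  q7 
   q4   q5  q6 
   q5   q3  q4 
   q6   q5  q6 
   q7   q8  q9 
 * q8   q3  q7 
 * q9   q8  q9 
(> = start, * = accepting)

start=q0; accept=q8,q9; q0-a>q1; q0-b>q2; q1-a>q3; q1-b>q4; q2-a>q5; q2-b>q6; q3-a>q3; q3-b>q7; q4-a>q5; q4-b>q6; q5-a>q3; q5-b>q4; q6-a>q5; q6-b>q6; q7-a>q8; q7-b>q9; q8-a>q3; q8-b>q7; q9-a>q8; q9-b>q9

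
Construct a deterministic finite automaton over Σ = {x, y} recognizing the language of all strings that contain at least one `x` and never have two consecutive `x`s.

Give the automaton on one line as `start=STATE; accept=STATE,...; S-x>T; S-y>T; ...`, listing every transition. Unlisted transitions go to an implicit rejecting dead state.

start=S0; accept=S1,S3; S0-x>S1; S0-y>S0; S1-x>S2; S1-y>S3; S2-x>S2; S2-y>S2; S3-x>S1; S3-y>S3

Handle the two conditions separately and then intersect. The first has 3 states tracking the count of `x`s, saturating at 2; the second has 3 states tracking partial matches of the forbidden pattern `xx`. A product state is a pair (one from each), accepting exactly when both do. After merging equivalent states the machine shrinks.
A 4-state machine:
        x   y  
>  S0   S1  S0 
 * S1   S2  S3 
   S2   S2  S2 
 * S3   S1  S3 
(> = start, * = accepting)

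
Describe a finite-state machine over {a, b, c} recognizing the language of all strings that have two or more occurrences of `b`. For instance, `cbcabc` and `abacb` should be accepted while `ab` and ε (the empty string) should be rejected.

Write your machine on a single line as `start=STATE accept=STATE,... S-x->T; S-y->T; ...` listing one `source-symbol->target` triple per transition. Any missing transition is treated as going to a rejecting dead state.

Only the number of `b`s matters, and only up to 3. Make a chain S0 → S1 → S2 → S3 advanced by each `b` (with S3 absorbing); every other symbol self-loops. The accepting set is {S2, S3}.
With 4 states:
        a   b   c  
>  S0   S0  S1  S0 
   S1   S1  S2  S1 
 * S2   S2  S3  S2 
 * S3   S3  S3  S3 
(> = start, * = accepting)

start=S0; accept=S2,S3; S0-a->S0; S0-b->S1; S0-c->S0; S1-a->S1; S1-b->S2; S1-c->S1; S2-a->S2; S2-b->S3; S2-c->S2; S3-a->S3; S3-b->S3; S3-c->S3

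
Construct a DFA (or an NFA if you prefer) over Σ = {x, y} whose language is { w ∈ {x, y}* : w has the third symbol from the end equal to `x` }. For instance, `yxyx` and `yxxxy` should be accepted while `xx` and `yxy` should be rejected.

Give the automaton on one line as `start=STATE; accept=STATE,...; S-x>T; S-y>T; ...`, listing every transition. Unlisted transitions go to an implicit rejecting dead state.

start=q0; accept=q7,q8,q9,q10; q0-x>q1; q0-y>q2; q1-x>q3; q1-y>q4; q2-x>q5; q2-y>q6; q3-x>q7; q3-y>q8; q4-x>q9; q4-y>q10; q5-x>q11; q5-y>q12; q6-x>q13; q6-y>q14; q7-x>q7; q7-y>q8; q8-x>q9; q8-y>q10; q9-x>q11; q9-y>q12; q10-x>q13; q10-y>q14; q11-x>q7; q11-y>q8; q12-x>q9; q12-y>q10; q13-x>q11; q13-y>q12; q14-x>q13; q14-y>q14

A DFA must remember the last 3 symbols (since which symbol is third-to-last isn't known until the input ends). Use one state per possible window of the last ≤3 symbols; accept from those whose window starts with `x`.
With 15 states:
          x    y  
>  q0     q1   q2 
   q1     q3   q4 
   q2     q5   q6 
   q3     q7   q8 
   q4     q9  q10 
   q5    q11  q12 
   q6    q13  q14 
 * q7     q7   q8 
 * q8     q9  q10 
 * q9    q11  q12 
 * q10   q13  q14 
   q11    q7   q8 
   q12    q9  q10 
   q13   q11  q12 
   q14   q13  q14 
(> = start, * = accepting)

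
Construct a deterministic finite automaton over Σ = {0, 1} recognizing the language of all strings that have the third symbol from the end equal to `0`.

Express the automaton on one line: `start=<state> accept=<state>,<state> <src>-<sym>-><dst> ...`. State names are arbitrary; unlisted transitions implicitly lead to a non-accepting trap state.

start=S0 accept=S7,S8,S9,S10 S0-0->S1 S0-1->S2 S1-0->S3 S1-1->S4 S2-0->S5 S2-1->S6 S3-0->S7 S3-1->S8 S4-0->S9 S4-1->S10 S5-0->S11 S5-1->S12 S6-0->S13 S6-1->S14 S7-0->S7 S7-1->S8 S8-0->S9 S8-1->S10 S9-0->S11 S9-1->S12 S10-0->S13 S10-1->S14 S11-0->S7 S11-1->S8 S12-0->S9 S12-1->S10 S13-0->S11 S13-1->S12 S14-0->S13 S14-1->S14

Because acceptance depends on a position counted from the end, the machine has to buffer the most recent 3 symbols. Make each state the string of the last up-to-3 symbols read; on input `x` shift the window left and append `x`. Accept when the buffered window has length 3 and begins with `0`.
With 15 states:
          0    1  
>  S0     S1   S2 
   S1     S3   S4 
   S2     S5   S6 
   S3     S7   S8 
   S4     S9  S10 
   S5    S11  S12 
   S6    S13  S14 
 * S7     S7   S8 
 * S8     S9  S10 
 * S9    S11  S12 
 * S10   S13  S14 
   S11    S7   S8 
   S12    S9  S10 
   S13   S11  S12 
   S14   S13  S14 
(> = start, * = accepting)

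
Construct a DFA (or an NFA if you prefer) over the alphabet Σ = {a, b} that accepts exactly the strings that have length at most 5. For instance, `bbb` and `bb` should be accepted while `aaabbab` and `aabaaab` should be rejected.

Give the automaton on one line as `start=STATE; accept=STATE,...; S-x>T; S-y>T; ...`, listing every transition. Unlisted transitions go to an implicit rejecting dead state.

We only need to distinguish lengths 0, 1, …, 5, and '>5'. Chain s0 → s1 → s2 → s3 → s4 → s5 → s6 on every symbol, with s6 looping. Accepting states: {s0, s1, s2, s3, s4, s5}.
7 states suffice.
        a   b  
>* s0   s1  s1 
 * s1   s2  s2 
 * s2   s3  s3 
 * s3   s4  s4 
 * s4   s5  s5 
 * s5   s6  s6 
   s6   s6  s6 
(> = start, * = accepting)

start=s0; accept=s0,s1,s2,s3,s4,s5; s0-a>s1; s0-b>s1; s1-a>s2; s1-b>s2; s2-a>s3; s2-b>s3; s3-a>s4; s3-b>s4; s4-a>s5; s4-b>s5; s5-a>s6; s5-b>s6; s6-a>s6; s6-b>s6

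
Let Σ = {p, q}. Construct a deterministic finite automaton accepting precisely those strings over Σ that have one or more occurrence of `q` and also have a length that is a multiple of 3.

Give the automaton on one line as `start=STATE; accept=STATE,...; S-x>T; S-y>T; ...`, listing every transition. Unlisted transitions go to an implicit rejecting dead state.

Handle the two conditions separately and then intersect. One (3 states) tracks the count of `q`s, saturating at 2; the other (3 states) tracks the input length modulo 3. Each combined state is a pair, one component from each; accept when both components accept.
With 9 states:
        p   q  
>  s0   s1  s2 
   s1   s3  s4 
   s2   s4  s5 
   s3   s0  s6 
   s4   s6  s7 
   s5   s7  s7 
 * s6   s2  s8 
 * s7   s8  s8 
   s8   s5  s5 
(> = start, * = accepting)

start=s0; accept=s6,s7; s0-p>s1; s0-q>s2; s1-p>s3; s1-q>s4; s2-p>s4; s2-q>s5; s3-p>s0; s3-q>s6; s4-p>s6; s4-q>s7; s5-p>s7; s5-q>s7; s6-p>s2; s6-q>s8; s7-p>s8; s7-q>s8; s8-p>s5; s8-q>s5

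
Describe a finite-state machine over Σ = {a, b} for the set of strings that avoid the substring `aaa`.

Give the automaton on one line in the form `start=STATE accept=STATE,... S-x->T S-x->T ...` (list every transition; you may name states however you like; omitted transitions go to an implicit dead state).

This is the complement of 'contains `aaa`'. Use the same substring-matching states — q0 through q3 holding how much of `aaa` has just been matched — but flip the accepting set: everything except the trap q3 accepts.
With 4 states:
        a   b  
>* q0   q1  q0 
 * q1   q2  q0 
 * q2   q3  q0 
   q3   q3  q3 
(> = start, * = accepting)

start=q0 accept=q0,q1,q2 q0-a->q1 q0-b->q0 q1-a->q2 q1-b->q0 q2-a->q3 q2-b->q0 q3-a->q3 q3-b->q3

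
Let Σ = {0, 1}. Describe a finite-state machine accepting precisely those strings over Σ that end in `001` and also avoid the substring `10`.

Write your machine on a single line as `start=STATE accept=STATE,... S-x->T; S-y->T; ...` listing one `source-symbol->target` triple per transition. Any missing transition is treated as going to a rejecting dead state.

start=S0; accept=S5; S0-0->S1; S0-1->S2; S1-0->S3; S1-1->S2; S2-0->S4; S2-1->S2; S3-0->S3; S3-1->S5; S4-0->S6; S4-1->S7; S5-0->S4; S5-1->S2; S6-0->S6; S6-1->S8; S7-0->S4; S7-1->S7; S8-0->S4; S8-1->S7

Handle the two conditions separately and then intersect. One (4 states) tracks how much of the suffix `001` has currently been matched; the other (3 states) tracks partial matches of the forbidden pattern `10`. Each combined state is a pair, one component from each; accept when both components accept.
9 states suffice.
        0   1  
>  S0   S1  S2 
   S1   S3  S2 
   S2   S4  S2 
   S3   S3  S5 
   S4   S6  S7 
 * S5   S4  S2 
   S6   S6  S8 
   S7   S4  S7 
   S8   S4  S7 
(> = start, * = accepting)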